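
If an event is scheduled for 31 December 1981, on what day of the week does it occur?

January 1, 1981 is a Thursday.
Jan 1, 1981 → Feb 1, 1981: 31 days (January has 31).
Feb 1, 1981 → Mar 1, 1981: 28 days (February has 28).
Mar 1, 1981 → Apr 1, 1981: 31 days (March has 31).
Apr 1, 1981 → May 1, 1981: 30 days (April has 30).
May 1, 1981 → Jun 1, 1981: 31 days (May has 31).
Jun 1, 1981 → Jul 1, 1981: 30 days (June has 30).
Jul 1, 1981 → Aug 1, 1981: 31 days (July has 31).
Aug 1, 1981 → Sep 1, 1981: 31 days (August has 31).
Sep 1, 1981 → Oct 1, 1981: 30 days (September has 30).
Oct 1, 1981 → Nov 1, 1981: 31 days (October has 31).
Nov 1, 1981 → Dec 1, 1981: 30 days (November has 30).
Dec 1, 1981 → Dec 31, 1981: 30 days.
Total: 364 days.
364 mod 7 = 0, so Thursday + 0 = Thursday.

Thursday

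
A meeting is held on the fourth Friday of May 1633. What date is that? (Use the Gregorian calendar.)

May 27, 1633

May 1, 1633 is a Sunday.
The first Friday is therefore May 6 (5 days later).
The fourth Friday is 6 + 3×7 = May 27.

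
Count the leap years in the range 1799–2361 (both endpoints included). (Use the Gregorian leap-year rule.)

136

Multiples of 4 in [1799,2361]: 141.
Of those, multiples of 100: 6 (not leap unless ÷400).
Multiples of 400: 1.
Leap years = 141 − 6 + 1 = 136.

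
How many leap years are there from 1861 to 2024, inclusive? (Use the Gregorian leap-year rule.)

Multiples of 4 in [1861,2024]: 41.
Of those, multiples of 100: 2 (not leap unless ÷400).
Multiples of 400: 1.
Leap years = 41 − 2 + 1 = 40.

40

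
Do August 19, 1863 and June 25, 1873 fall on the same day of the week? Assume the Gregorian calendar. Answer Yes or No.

Yes

From Aug 19, 1863 to Jun 25, 1873 is 3598 days.
3598 mod 7 = 0, so they are the same weekday.
(Aug 19, 1863 is a Wednesday; Jun 25, 1873 is a Wednesday.)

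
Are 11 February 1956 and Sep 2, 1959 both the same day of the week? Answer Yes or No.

From Feb 11, 1956 to Sep 2, 1959 is 1299 days.
1299 mod 7 = 4, so they are different weekdays.
(Feb 11, 1956 is a Saturday; Sep 2, 1959 is a Wednesday.)

No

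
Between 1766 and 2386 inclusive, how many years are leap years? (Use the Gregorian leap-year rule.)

150

Multiples of 4 in [1766,2386]: 155.
Of those, multiples of 100: 6 (not leap unless ÷400).
Multiples of 400: 1.
Leap years = 155 − 6 + 1 = 150.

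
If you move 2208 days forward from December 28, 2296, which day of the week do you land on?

Dec 28, 2296 is a Monday.
2208 mod 7 = 3, so 2208 days after a Monday is Monday + 3 = Thursday.

Thursday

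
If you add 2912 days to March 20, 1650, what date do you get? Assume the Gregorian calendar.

March 10, 1658

+365 (one year) → Mar 20, 1651 (2547 left).
+366 (one year; includes Feb 29, 1652) → Mar 20, 1652 (2181 left).
+365 (one year) → Mar 20, 1653 (1816 left).
+365 (one year) → Mar 20, 1654 (1451 left).
+365 (one year) → Mar 20, 1655 (1086 left).
+366 (one year; includes Feb 29, 1656) → Mar 20, 1656 (720 left).
+365 (one year) → Mar 20, 1657 (355 left).
Mar has 31 days: +12 → Apr 1, 1657 (343 left).
Apr has 30 days: +30 → May 1, 1657 (313 left).
May has 31 days: +31 → Jun 1, 1657 (282 left).
Jun has 30 days: +30 → Jul 1, 1657 (252 left).
Jul has 31 days: +31 → Aug 1, 1657 (221 left).
Aug has 31 days: +31 → Sep 1, 1657 (190 left).
Sep has 30 days: +30 → Oct 1, 1657 (160 left).
Oct has 31 days: +31 → Nov 1, 1657 (129 left).
Nov has 30 days: +30 → Dec 1, 1657 (99 left).
Dec has 31 days: +31 → Jan 1, 1658 (68 left).
Jan has 31 days: +31 → Feb 1, 1658 (37 left).
Feb has 28 days: +28 → Mar 1, 1658 (9 left).
+9 → Mar 10, 1658.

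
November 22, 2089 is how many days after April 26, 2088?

575

Apr 26, 2088 → Apr 26, 2089: 365 days.
Apr 26, 2089 → May 26, 2089: 30 days (April has 30).
May 26, 2089 → Jun 26, 2089: 31 days (May has 31).
Jun 26, 2089 → Jul 26, 2089: 30 days (June has 30).
Jul 26, 2089 → Aug 26, 2089: 31 days (July has 31).
Aug 26, 2089 → Sep 26, 2089: 31 days (August has 31).
Sep 26, 2089 → Oct 26, 2089: 30 days (September has 30).
Oct 26, 2089 → Nov 22, 2089: 27 days.
Total: 575 days.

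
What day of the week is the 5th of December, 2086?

Doomsday rule: the anchor day for the 2000s is Tuesday. For year 86: 86÷12 = 7 r 2, and 2÷4 = 0, so 7+2+0 = 9.
Tuesday + 9 ≡ Thursday — that's 2086's doomsday.
In December the doomsday date is Dec 12.
Dec 5 is 7 days before Dec 12; 7 mod 7 = 0, so Thursday − 0 = Thursday.

Thursday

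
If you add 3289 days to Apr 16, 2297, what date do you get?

+365 (one year) → Apr 16, 2298 (2924 left).
+365 (one year) → Apr 16, 2299 (2559 left).
+365 (one year) → Apr 16, 2300 (2194 left).
+365 (one year) → Apr 16, 2301 (1829 left).
+365 (one year) → Apr 16, 2302 (1464 left).
+365 (one year) → Apr 16, 2303 (1099 left).
+366 (one year; includes Feb 29, 2304) → Apr 16, 2304 (733 left).
+365 (one year) → Apr 16, 2305 (368 left).
Apr has 30 days: +15 → May 1, 2305 (353 left).
May has 31 days: +31 → Jun 1, 2305 (322 left).
Jun has 30 days: +30 → Jul 1, 2305 (292 left).
Jul has 31 days: +31 → Aug 1, 2305 (261 left).
Aug has 31 days: +31 → Sep 1, 2305 (230 left).
Sep has 30 days: +30 → Oct 1, 2305 (200 left).
Oct has 31 days: +31 → Nov 1, 2305 (169 left).
Nov has 30 days: +30 → Dec 1, 2305 (139 left).
Dec has 31 days: +31 → Jan 1, 2306 (108 left).
Jan has 31 days: +31 → Feb 1, 2306 (77 left).
Feb has 28 days: +28 → Mar 1, 2306 (49 left).
Mar has 31 days: +31 → Apr 1, 2306 (18 left).
+18 → Apr 19, 2306.

April 19, 2306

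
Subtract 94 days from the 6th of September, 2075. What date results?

−6 → Aug 31, 2075 (end of Aug, 31 days; 88 left).
−31 → Jul 31, 2075 (end of Jul, 31 days; 57 left).
−31 → Jun 30, 2075 (end of Jun, 30 days; 26 left).
−26 → Jun 4, 2075.

June 4, 2075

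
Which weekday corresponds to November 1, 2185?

Tuesday

Doomsday rule: the anchor day for the 2100s is Sunday. For year 85: 85÷12 = 7 r 1, and 1÷4 = 0, so 7+1+0 = 8.
Sunday + 8 ≡ Monday — that's 2185's doomsday.
In November the doomsday date is Nov 7.
Nov 1 is 6 days before Nov 7; 6 mod 7 = 6, so Monday − 6 = Tuesday.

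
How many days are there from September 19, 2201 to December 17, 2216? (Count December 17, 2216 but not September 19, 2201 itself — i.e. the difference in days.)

5568

Sep 19, 2201 → Sep 19, 2202: 365 days.
Sep 19, 2202 → Sep 19, 2203: 365 days.
Sep 19, 2203 → Sep 19, 2204: 366 days (Feb 29, 2204 is in that span).
Sep 19, 2204 → Sep 19, 2205: 365 days.
Sep 19, 2205 → Sep 19, 2206: 365 days.
Sep 19, 2206 → Sep 19, 2207: 365 days.
Sep 19, 2207 → Sep 19, 2208: 366 days (Feb 29, 2208 is in that span).
Sep 19, 2208 → Sep 19, 2209: 365 days.
Sep 19, 2209 → Sep 19, 2210: 365 days.
Sep 19, 2210 → Sep 19, 2211: 365 days.
Sep 19, 2211 → Sep 19, 2212: 366 days (Feb 29, 2212 is in that span).
Sep 19, 2212 → Sep 19, 2213: 365 days.
Sep 19, 2213 → Sep 19, 2214: 365 days.
Sep 19, 2214 → Sep 19, 2215: 365 days.
Sep 19, 2215 → Sep 19, 2216: 366 days (Feb 29, 2216 is in that span).
Sep 19, 2216 → Oct 19, 2216: 30 days (September has 30).
Oct 19, 2216 → Nov 19, 2216: 31 days (October has 31).
Nov 19, 2216 → Dec 17, 2216: 28 days.
Total: 5568 days.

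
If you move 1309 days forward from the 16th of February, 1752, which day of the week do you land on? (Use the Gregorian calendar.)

First find the weekday of Feb 16, 1752. Doomsday rule: the anchor day for the 1700s is Sunday. For year 52: 52÷12 = 4 r 4, and 4÷4 = 1, so 4+4+1 = 9.
Sunday + 9 ≡ Tuesday — that's 1752's doomsday.
In February the doomsday date is Feb 29 (1752 is a leap year (divisible by 4)).
Feb 16 is 13 days before Feb 29; 13 mod 7 = 6, so Tuesday − 6 = Wednesday.
1309 mod 7 = 0, so 1309 days after a Wednesday is Wednesday + 0 = Wednesday.

Wednesday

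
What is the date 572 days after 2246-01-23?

August 18, 2247

+365 (one year) → Jan 23, 2247 (207 left).
Jan has 31 days: +9 → Feb 1, 2247 (198 left).
Feb has 28 days: +28 → Mar 1, 2247 (170 left).
Mar has 31 days: +31 → Apr 1, 2247 (139 left).
Apr has 30 days: +30 → May 1, 2247 (109 left).
May has 31 days: +31 → Jun 1, 2247 (78 left).
Jun has 30 days: +30 → Jul 1, 2247 (48 left).
Jul has 31 days: +31 → Aug 1, 2247 (17 left).
+17 → Aug 18, 2247.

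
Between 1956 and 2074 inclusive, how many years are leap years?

30

Multiples of 4 in [1956,2074]: 30.
Of those, multiples of 100: 1 (not leap unless ÷400).
Multiples of 400: 1.
Leap years = 30 − 1 + 1 = 30.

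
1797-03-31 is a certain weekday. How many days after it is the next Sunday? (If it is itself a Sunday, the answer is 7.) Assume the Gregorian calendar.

Mar 31, 1797 is a Friday.
From Friday to the next Sunday is 2 days.

2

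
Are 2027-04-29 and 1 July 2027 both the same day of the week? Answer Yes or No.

Yes

From Apr 29, 2027 to Jul 1, 2027 is 63 days.
63 mod 7 = 0, so they are the same weekday.
(Apr 29, 2027 is a Thursday; Jul 1, 2027 is a Thursday.)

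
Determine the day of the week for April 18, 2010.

Doomsday rule: the anchor day for the 2000s is Tuesday. For year 10: 10÷12 = 0 r 10, and 10÷4 = 2, so 0+10+2 = 12.
Tuesday + 12 ≡ Sunday — that's 2010's doomsday.
In April the doomsday date is Apr 4.
Apr 18 is 14 days after Apr 4; 14 mod 7 = 0, so Sunday + 0 = Sunday.

Sunday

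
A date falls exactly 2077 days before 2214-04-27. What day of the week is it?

Apr 27, 2214 is a Wednesday.
2077 mod 7 = 5, so 2077 days before a Wednesday is Wednesday − 5 = Friday.

Friday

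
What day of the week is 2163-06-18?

January 1, 2163 is a Saturday.
Jan 1, 2163 → Feb 1, 2163: 31 days (January has 31).
Feb 1, 2163 → Mar 1, 2163: 28 days (February has 28).
Mar 1, 2163 → Apr 1, 2163: 31 days (March has 31).
Apr 1, 2163 → May 1, 2163: 30 days (April has 30).
May 1, 2163 → Jun 1, 2163: 31 days (May has 31).
Jun 1, 2163 → Jun 18, 2163: 17 days.
Total: 168 days.
168 mod 7 = 0, so Saturday + 0 = Saturday.

Saturday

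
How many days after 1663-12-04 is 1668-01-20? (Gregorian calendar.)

Dec 4, 1663 → Dec 4, 1664: 366 days (Feb 29, 1664 is in that span).
Dec 4, 1664 → Dec 4, 1665: 365 days.
Dec 4, 1665 → Dec 4, 1666: 365 days.
Dec 4, 1666 → Dec 4, 1667: 365 days.
Dec 4, 1667 → Jan 4, 1668: 31 days (December has 31).
Jan 4, 1668 → Jan 20, 1668: 16 days.
Total: 1508 days.

1508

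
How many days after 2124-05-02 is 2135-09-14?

4152

May 2, 2124 → May 2, 2125: 365 days.
May 2, 2125 → May 2, 2126: 365 days.
May 2, 2126 → May 2, 2127: 365 days.
May 2, 2127 → May 2, 2128: 366 days (Feb 29, 2128 is in that span).
May 2, 2128 → May 2, 2129: 365 days.
May 2, 2129 → May 2, 2130: 365 days.
May 2, 2130 → May 2, 2131: 365 days.
May 2, 2131 → May 2, 2132: 366 days (Feb 29, 2132 is in that span).
May 2, 2132 → May 2, 2133: 365 days.
May 2, 2133 → May 2, 2134: 365 days.
May 2, 2134 → May 2, 2135: 365 days.
May 2, 2135 → Jun 2, 2135: 31 days (May has 31).
Jun 2, 2135 → Jul 2, 2135: 30 days (June has 30).
Jul 2, 2135 → Aug 2, 2135: 31 days (July has 31).
Aug 2, 2135 → Sep 2, 2135: 31 days (August has 31).
Sep 2, 2135 → Sep 14, 2135: 12 days.
Total: 4152 days.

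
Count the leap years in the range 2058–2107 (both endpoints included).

11

Multiples of 4 in [2058,2107]: 12.
Of those, multiples of 100: 1 (not leap unless ÷400).
Multiples of 400: 0.
Leap years = 12 − 1 + 0 = 11.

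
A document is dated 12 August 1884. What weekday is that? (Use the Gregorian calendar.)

Doomsday rule: the anchor day for the 1800s is Friday. For year 84: 84÷12 = 7 r 0, and 0÷4 = 0, so 7+0+0 = 7.
Friday + 7 ≡ Friday — that's 1884's doomsday.
In August the doomsday date is Aug 8.
Aug 12 is 4 days after Aug 8; 4 mod 7 = 4, so Friday + 4 = Tuesday.

Tuesday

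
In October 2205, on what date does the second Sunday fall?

October 13, 2205

October 1, 2205 is a Tuesday.
The first Sunday is therefore October 6 (5 days later).
The second Sunday is 6 + 1×7 = October 13.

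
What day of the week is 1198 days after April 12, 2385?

Saturday

Apr 12, 2385 is a Friday.
1198 mod 7 = 1, so 1198 days after a Friday is Friday + 1 = Saturday.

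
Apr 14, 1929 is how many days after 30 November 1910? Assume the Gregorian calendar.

Nov 30, 1910 → Nov 30, 1911: 365 days.
Nov 30, 1911 → Nov 30, 1912: 366 days (Feb 29, 1912 is in that span).
Nov 30, 1912 → Nov 30, 1913: 365 days.
Nov 30, 1913 → Nov 30, 1914: 365 days.
Nov 30, 1914 → Nov 30, 1915: 365 days.
Nov 30, 1915 → Nov 30, 1916: 366 days (Feb 29, 1916 is in that span).
Nov 30, 1916 → Nov 30, 1917: 365 days.
Nov 30, 1917 → Nov 30, 1918: 365 days.
Nov 30, 1918 → Nov 30, 1919: 365 days.
Nov 30, 1919 → Nov 30, 1920: 366 days (Feb 29, 1920 is in that span).
Nov 30, 1920 → Nov 30, 1921: 365 days.
Nov 30, 1921 → Nov 30, 1922: 365 days.
Nov 30, 1922 → Nov 30, 1923: 365 days.
Nov 30, 1923 → Nov 30, 1924: 366 days (Feb 29, 1924 is in that span).
Nov 30, 1924 → Nov 30, 1925: 365 days.
Nov 30, 1925 → Nov 30, 1926: 365 days.
Nov 30, 1926 → Nov 30, 1927: 365 days.
Nov 30, 1927 → Nov 30, 1928: 366 days (Feb 29, 1928 is in that span).
Nov 30, 1928 → Dec 30, 1928: 30 days (November has 30).
Dec 30, 1928 → Jan 30, 1929: 31 days (December has 31).
Jan 30, 1929 → Feb 28, 1929: 29 days (January has 31).
Feb 28, 1929 → Mar 28, 1929: 28 days (February has 28).
Mar 28, 1929 → Apr 14, 1929: 17 days.
Total: 6710 days.

6710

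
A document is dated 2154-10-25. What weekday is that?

January 1, 2154 is a Tuesday.
Jan 1, 2154 → Feb 1, 2154: 31 days (January has 31).
Feb 1, 2154 → Mar 1, 2154: 28 days (February has 28).
Mar 1, 2154 → Apr 1, 2154: 31 days (March has 31).
Apr 1, 2154 → May 1, 2154: 30 days (April has 30).
May 1, 2154 → Jun 1, 2154: 31 days (May has 31).
Jun 1, 2154 → Jul 1, 2154: 30 days (June has 30).
Jul 1, 2154 → Aug 1, 2154: 31 days (July has 31).
Aug 1, 2154 → Sep 1, 2154: 31 days (August has 31).
Sep 1, 2154 → Oct 1, 2154: 30 days (September has 30).
Oct 1, 2154 → Oct 25, 2154: 24 days.
Total: 297 days.
297 mod 7 = 3, so Tuesday + 3 = Friday.

Friday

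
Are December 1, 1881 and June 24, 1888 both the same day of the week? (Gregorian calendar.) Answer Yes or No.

From Dec 1, 1881 to Jun 24, 1888 is 2397 days.
2397 mod 7 = 3, so they are different weekdays.
(Dec 1, 1881 is a Thursday; Jun 24, 1888 is a Sunday.)

No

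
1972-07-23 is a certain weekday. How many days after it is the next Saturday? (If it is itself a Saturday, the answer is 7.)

6

Jul 23, 1972 is a Sunday.
From Sunday to the next Saturday is 6 days.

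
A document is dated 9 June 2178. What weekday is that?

Doomsday rule: the anchor day for the 2100s is Sunday. For year 78: 78÷12 = 6 r 6, and 6÷4 = 1, so 6+6+1 = 13.
Sunday + 13 ≡ Saturday — that's 2178's doomsday.
In June the doomsday date is Jun 6.
Jun 9 is 3 days after Jun 6; 3 mod 7 = 3, so Saturday + 3 = Tuesday.

Tuesday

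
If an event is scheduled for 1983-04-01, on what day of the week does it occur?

Doomsday rule: the anchor day for the 1900s is Wednesday. For year 83: 83÷12 = 6 r 11, and 11÷4 = 2, so 6+11+2 = 19.
Wednesday + 19 ≡ Monday — that's 1983's doomsday.
In April the doomsday date is Apr 4.
Apr 1 is 3 days before Apr 4; 3 mod 7 = 3, so Monday − 3 = Friday.

Friday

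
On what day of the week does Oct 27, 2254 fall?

Doomsday rule: the anchor day for the 2200s is Friday. For year 54: 54÷12 = 4 r 6, and 6÷4 = 1, so 4+6+1 = 11.
Friday + 11 ≡ Tuesday — that's 2254's doomsday.
In October the doomsday date is Oct 10.
Oct 27 is 17 days after Oct 10; 17 mod 7 = 3, so Tuesday + 3 = Friday.

Friday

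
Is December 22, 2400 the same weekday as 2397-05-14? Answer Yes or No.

From May 14, 2397 to Dec 22, 2400 is 1318 days.
1318 mod 7 = 2, so they are different weekdays.
(May 14, 2397 is a Wednesday; Dec 22, 2400 is a Friday.)

No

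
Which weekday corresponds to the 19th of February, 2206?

Doomsday rule: the anchor day for the 2200s is Friday. For year 06: 6÷12 = 0 r 6, and 6÷4 = 1, so 0+6+1 = 7.
Friday + 7 ≡ Friday — that's 2206's doomsday.
In February the doomsday date is Feb 28 (2206 is not a leap year).
Feb 19 is 9 days before Feb 28; 9 mod 7 = 2, so Friday − 2 = Wednesday.

Wednesday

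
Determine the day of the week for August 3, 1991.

Saturday

Doomsday rule: the anchor day for the 1900s is Wednesday. For year 91: 91÷12 = 7 r 7, and 7÷4 = 1, so 7+7+1 = 15.
Wednesday + 15 ≡ Thursday — that's 1991's doomsday.
In August the doomsday date is Aug 8.
Aug 3 is 5 days before Aug 8; 5 mod 7 = 5, so Thursday − 5 = Saturday.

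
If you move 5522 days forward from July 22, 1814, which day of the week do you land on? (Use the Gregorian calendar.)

Jul 22, 1814 is a Friday.
5522 mod 7 = 6, so 5522 days after a Friday is Friday + 6 = Thursday.

Thursday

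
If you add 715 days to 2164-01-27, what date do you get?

January 11, 2166

+366 (one year; includes Feb 29, 2164) → Jan 27, 2165 (349 left).
Jan has 31 days: +5 → Feb 1, 2165 (344 left).
Feb has 28 days: +28 → Mar 1, 2165 (316 left).
Mar has 31 days: +31 → Apr 1, 2165 (285 left).
Apr has 30 days: +30 → May 1, 2165 (255 left).
May has 31 days: +31 → Jun 1, 2165 (224 left).
Jun has 30 days: +30 → Jul 1, 2165 (194 left).
Jul has 31 days: +31 → Aug 1, 2165 (163 left).
Aug has 31 days: +31 → Sep 1, 2165 (132 left).
Sep has 30 days: +30 → Oct 1, 2165 (102 left).
Oct has 31 days: +31 → Nov 1, 2165 (71 left).
Nov has 30 days: +30 → Dec 1, 2165 (41 left).
Dec has 31 days: +31 → Jan 1, 2166 (10 left).
+10 → Jan 11, 2166.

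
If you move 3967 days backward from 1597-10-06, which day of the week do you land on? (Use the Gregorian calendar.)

Wednesday

First find the weekday of Oct 6, 1597. Doomsday rule: the anchor day for the 1500s is Wednesday. For year 97: 97÷12 = 8 r 1, and 1÷4 = 0, so 8+1+0 = 9.
Wednesday + 9 ≡ Friday — that's 1597's doomsday.
In October the doomsday date is Oct 10.
Oct 6 is 4 days before Oct 10; 4 mod 7 = 4, so Friday − 4 = Monday.
3967 mod 7 = 5, so 3967 days before a Monday is Monday − 5 = Wednesday.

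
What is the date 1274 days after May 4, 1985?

October 29, 1988

+365 (one year) → May 4, 1986 (909 left).
+365 (one year) → May 4, 1987 (544 left).
+366 (one year; includes Feb 29, 1988) → May 4, 1988 (178 left).
May has 31 days: +28 → Jun 1, 1988 (150 left).
Jun has 30 days: +30 → Jul 1, 1988 (120 left).
Jul has 31 days: +31 → Aug 1, 1988 (89 left).
Aug has 31 days: +31 → Sep 1, 1988 (58 left).
Sep has 30 days: +30 → Oct 1, 1988 (28 left).
+28 → Oct 29, 1988.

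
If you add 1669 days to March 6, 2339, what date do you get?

+366 (one year; includes Feb 29, 2340) → Mar 6, 2340 (1303 left).
+365 (one year) → Mar 6, 2341 (938 left).
+365 (one year) → Mar 6, 2342 (573 left).
+365 (one year) → Mar 6, 2343 (208 left).
Mar has 31 days: +26 → Apr 1, 2343 (182 left).
Apr has 30 days: +30 → May 1, 2343 (152 left).
May has 31 days: +31 → Jun 1, 2343 (121 left).
Jun has 30 days: +30 → Jul 1, 2343 (91 left).
Jul has 31 days: +31 → Aug 1, 2343 (60 left).
Aug has 31 days: +31 → Sep 1, 2343 (29 left).
+29 → Sep 30, 2343.

September 30, 2343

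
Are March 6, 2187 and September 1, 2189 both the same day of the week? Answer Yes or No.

Yes

From Mar 6, 2187 to Sep 1, 2189 is 910 days.
910 mod 7 = 0, so they are the same weekday.
(Mar 6, 2187 is a Tuesday; Sep 1, 2189 is a Tuesday.)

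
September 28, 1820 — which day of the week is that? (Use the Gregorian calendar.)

Doomsday rule: the anchor day for the 1800s is Friday. For year 20: 20÷12 = 1 r 8, and 8÷4 = 2, so 1+8+2 = 11.
Friday + 11 ≡ Tuesday — that's 1820's doomsday.
In September the doomsday date is Sep 5.
Sep 28 is 23 days after Sep 5; 23 mod 7 = 2, so Tuesday + 2 = Thursday.

Thursday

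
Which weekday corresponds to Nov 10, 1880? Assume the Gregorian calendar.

Wednesday

Doomsday rule: the anchor day for the 1800s is Friday. For year 80: 80÷12 = 6 r 8, and 8÷4 = 2, so 6+8+2 = 16.
Friday + 16 ≡ Sunday — that's 1880's doomsday.
In November the doomsday date is Nov 7.
Nov 10 is 3 days after Nov 7; 3 mod 7 = 3, so Sunday + 3 = Wednesday.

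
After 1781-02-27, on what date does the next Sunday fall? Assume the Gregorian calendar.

Feb 27, 1781 is a Tuesday.
From Tuesday to the next Sunday is 5 days.
Feb 27, 1781 + 5 = Mar 4, 1781.

March 4, 1781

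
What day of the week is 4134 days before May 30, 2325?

May 30, 2325 is a Saturday.
4134 mod 7 = 4, so 4134 days before a Saturday is Saturday − 4 = Tuesday.

Tuesday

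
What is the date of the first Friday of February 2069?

February 1, 2069

February 1, 2069 is a Friday.
The first Friday is therefore February 1 (same day).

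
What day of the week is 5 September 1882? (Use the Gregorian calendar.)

Doomsday rule: the anchor day for the 1800s is Friday. For year 82: 82÷12 = 6 r 10, and 10÷4 = 2, so 6+10+2 = 18.
Friday + 18 ≡ Tuesday — that's 1882's doomsday.
In September the doomsday date is Sep 5.
Sep 5 is the doomsday itself: Tuesday.

Tuesday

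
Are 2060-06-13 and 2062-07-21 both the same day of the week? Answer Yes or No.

From Jun 13, 2060 to Jul 21, 2062 is 768 days.
768 mod 7 = 5, so they are different weekdays.
(Jun 13, 2060 is a Sunday; Jul 21, 2062 is a Friday.)

No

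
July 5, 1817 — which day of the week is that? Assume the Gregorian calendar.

Saturday

Doomsday rule: the anchor day for the 1800s is Friday. For year 17: 17÷12 = 1 r 5, and 5÷4 = 1, so 1+5+1 = 7.
Friday + 7 ≡ Friday — that's 1817's doomsday.
In July the doomsday date is Jul 11.
Jul 5 is 6 days before Jul 11; 6 mod 7 = 6, so Friday − 6 = Saturday.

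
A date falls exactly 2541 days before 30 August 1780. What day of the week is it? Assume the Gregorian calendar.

Aug 30, 1780 is a Wednesday.
2541 mod 7 = 0, so 2541 days before a Wednesday is Wednesday − 0 = Wednesday.

Wednesday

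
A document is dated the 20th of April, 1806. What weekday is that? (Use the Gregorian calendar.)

Sunday

January 1, 1806 is a Wednesday.
Jan 1, 1806 → Feb 1, 1806: 31 days (January has 31).
Feb 1, 1806 → Mar 1, 1806: 28 days (February has 28).
Mar 1, 1806 → Apr 1, 1806: 31 days (March has 31).
Apr 1, 1806 → Apr 20, 1806: 19 days.
Total: 109 days.
109 mod 7 = 4, so Wednesday + 4 = Sunday.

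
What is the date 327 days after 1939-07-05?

Jul has 31 days: +27 → Aug 1, 1939 (300 left).
Aug has 31 days: +31 → Sep 1, 1939 (269 left).
Sep has 30 days: +30 → Oct 1, 1939 (239 left).
Oct has 31 days: +31 → Nov 1, 1939 (208 left).
Nov has 30 days: +30 → Dec 1, 1939 (178 left).
Dec has 31 days: +31 → Jan 1, 1940 (147 left).
Jan has 31 days: +31 → Feb 1, 1940 (116 left).
Feb has 29 days: +29 → Mar 1, 1940 (87 left).
Mar has 31 days: +31 → Apr 1, 1940 (56 left).
Apr has 30 days: +30 → May 1, 1940 (26 left).
+26 → May 27, 1940.

May 27, 1940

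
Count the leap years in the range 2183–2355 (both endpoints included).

41

Multiples of 4 in [2183,2355]: 43.
Of those, multiples of 100: 2 (not leap unless ÷400).
Multiples of 400: 0.
Leap years = 43 − 2 + 0 = 41.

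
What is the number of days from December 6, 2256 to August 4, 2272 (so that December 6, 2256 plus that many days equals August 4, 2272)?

Dec 6, 2256 → Dec 6, 2257: 365 days.
Dec 6, 2257 → Dec 6, 2258: 365 days.
Dec 6, 2258 → Dec 6, 2259: 365 days.
Dec 6, 2259 → Dec 6, 2260: 366 days (Feb 29, 2260 is in that span).
Dec 6, 2260 → Dec 6, 2261: 365 days.
Dec 6, 2261 → Dec 6, 2262: 365 days.
Dec 6, 2262 → Dec 6, 2263: 365 days.
Dec 6, 2263 → Dec 6, 2264: 366 days (Feb 29, 2264 is in that span).
Dec 6, 2264 → Dec 6, 2265: 365 days.
Dec 6, 2265 → Dec 6, 2266: 365 days.
Dec 6, 2266 → Dec 6, 2267: 365 days.
Dec 6, 2267 → Dec 6, 2268: 366 days (Feb 29, 2268 is in that span).
Dec 6, 2268 → Dec 6, 2269: 365 days.
Dec 6, 2269 → Dec 6, 2270: 365 days.
Dec 6, 2270 → Dec 6, 2271: 365 days.
Dec 6, 2271 → Jan 6, 2272: 31 days (December has 31).
Jan 6, 2272 → Feb 6, 2272: 31 days (January has 31).
Feb 6, 2272 → Mar 6, 2272: 29 days (February has 29).
Mar 6, 2272 → Apr 6, 2272: 31 days (March has 31).
Apr 6, 2272 → May 6, 2272: 30 days (April has 30).
May 6, 2272 → Jun 6, 2272: 31 days (May has 31).
Jun 6, 2272 → Jul 6, 2272: 30 days (June has 30).
Jul 6, 2272 → Aug 4, 2272: 29 days.
Total: 5720 days.

5720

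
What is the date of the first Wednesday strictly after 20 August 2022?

August 24, 2022

Aug 20, 2022 is a Saturday.
From Saturday to the next Wednesday is 4 days.
Aug 20, 2022 + 4 = Aug 24, 2022.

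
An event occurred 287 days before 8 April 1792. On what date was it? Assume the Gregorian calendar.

June 26, 1791

−8 → Mar 31, 1792 (end of Mar, 31 days; 279 left).
−31 → Feb 29, 1792 (end of Feb, 29 days; 248 left).
−29 → Jan 31, 1792 (end of Jan, 31 days; 219 left).
−31 → Dec 31, 1791 (end of Dec, 31 days; 188 left).
−31 → Nov 30, 1791 (end of Nov, 30 days; 157 left).
−30 → Oct 31, 1791 (end of Oct, 31 days; 127 left).
−31 → Sep 30, 1791 (end of Sep, 30 days; 96 left).
−30 → Aug 31, 1791 (end of Aug, 31 days; 66 left).
−31 → Jul 31, 1791 (end of Jul, 31 days; 35 left).
−31 → Jun 30, 1791 (end of Jun, 30 days; 4 left).
−4 → Jun 26, 1791.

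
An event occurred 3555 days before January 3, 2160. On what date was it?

−365 (one year) → Jan 3, 2159 (3190 left).
−365 (one year) → Jan 3, 2158 (2825 left).
−365 (one year) → Jan 3, 2157 (2460 left).
−366 (one year; includes Feb 29, 2156) → Jan 3, 2156 (2094 left).
−365 (one year) → Jan 3, 2155 (1729 left).
−365 (one year) → Jan 3, 2154 (1364 left).
−365 (one year) → Jan 3, 2153 (999 left).
−366 (one year; includes Feb 29, 2152) → Jan 3, 2152 (633 left).
−365 (one year) → Jan 3, 2151 (268 left).
−3 → Dec 31, 2150 (end of Dec, 31 days; 265 left).
−31 → Nov 30, 2150 (end of Nov, 30 days; 234 left).
−30 → Oct 31, 2150 (end of Oct, 31 days; 204 left).
−31 → Sep 30, 2150 (end of Sep, 30 days; 173 left).
−30 → Aug 31, 2150 (end of Aug, 31 days; 143 left).
−31 → Jul 31, 2150 (end of Jul, 31 days; 112 left).
−31 → Jun 30, 2150 (end of Jun, 30 days; 81 left).
−30 → May 31, 2150 (end of May, 31 days; 51 left).
−31 → Apr 30, 2150 (end of Apr, 30 days; 20 left).
−20 → Apr 10, 2150.

April 10, 2150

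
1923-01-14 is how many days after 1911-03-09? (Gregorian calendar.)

Mar 9, 1911 → Mar 9, 1912: 366 days (Feb 29, 1912 is in that span).
Mar 9, 1912 → Mar 9, 1913: 365 days.
Mar 9, 1913 → Mar 9, 1914: 365 days.
Mar 9, 1914 → Mar 9, 1915: 365 days.
Mar 9, 1915 → Mar 9, 1916: 366 days (Feb 29, 1916 is in that span).
Mar 9, 1916 → Mar 9, 1917: 365 days.
Mar 9, 1917 → Mar 9, 1918: 365 days.
Mar 9, 1918 → Mar 9, 1919: 365 days.
Mar 9, 1919 → Mar 9, 1920: 366 days (Feb 29, 1920 is in that span).
Mar 9, 1920 → Mar 9, 1921: 365 days.
Mar 9, 1921 → Mar 9, 1922: 365 days.
Mar 9, 1922 → Apr 9, 1922: 31 days (March has 31).
Apr 9, 1922 → May 9, 1922: 30 days (April has 30).
May 9, 1922 → Jun 9, 1922: 31 days (May has 31).
Jun 9, 1922 → Jul 9, 1922: 30 days (June has 30).
Jul 9, 1922 → Aug 9, 1922: 31 days (July has 31).
Aug 9, 1922 → Sep 9, 1922: 31 days (August has 31).
Sep 9, 1922 → Oct 9, 1922: 30 days (September has 30).
Oct 9, 1922 → Nov 9, 1922: 31 days (October has 31).
Nov 9, 1922 → Dec 9, 1922: 30 days (November has 30).
Dec 9, 1922 → Jan 9, 1923: 31 days (December has 31).
Jan 9, 1923 → Jan 14, 1923: 5 days.
Total: 4329 days.

4329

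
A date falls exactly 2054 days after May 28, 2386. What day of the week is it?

First find the weekday of May 28, 2386. Doomsday rule: the anchor day for the 2300s is Wednesday. For year 86: 86÷12 = 7 r 2, and 2÷4 = 0, so 7+2+0 = 9.
Wednesday + 9 ≡ Friday — that's 2386's doomsday.
In May the doomsday date is May 9.
May 28 is 19 days after May 9; 19 mod 7 = 5, so Friday + 5 = Wednesday.
2054 mod 7 = 3, so 2054 days after a Wednesday is Wednesday + 3 = Saturday.

Saturday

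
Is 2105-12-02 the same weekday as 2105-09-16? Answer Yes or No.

From Sep 16, 2105 to Dec 2, 2105 is 77 days.
77 mod 7 = 0, so they are the same weekday.
(Sep 16, 2105 is a Wednesday; Dec 2, 2105 is a Wednesday.)

Yes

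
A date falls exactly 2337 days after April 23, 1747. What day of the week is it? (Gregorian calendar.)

Apr 23, 1747 is a Sunday.
2337 mod 7 = 6, so 2337 days after a Sunday is Sunday + 6 = Saturday.

Saturday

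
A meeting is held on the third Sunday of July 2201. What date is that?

July 1, 2201 is a Wednesday.
The first Sunday is therefore July 5 (4 days later).
The third Sunday is 5 + 2×7 = July 19.

July 19, 2201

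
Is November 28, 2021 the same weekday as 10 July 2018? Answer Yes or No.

No

From Jul 10, 2018 to Nov 28, 2021 is 1237 days.
1237 mod 7 = 5, so they are different weekdays.
(Jul 10, 2018 is a Tuesday; Nov 28, 2021 is a Sunday.)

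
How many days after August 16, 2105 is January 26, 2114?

Aug 16, 2105 → Aug 16, 2106: 365 days.
Aug 16, 2106 → Aug 16, 2107: 365 days.
Aug 16, 2107 → Aug 16, 2108: 366 days (Feb 29, 2108 is in that span).
Aug 16, 2108 → Aug 16, 2109: 365 days.
Aug 16, 2109 → Aug 16, 2110: 365 days.
Aug 16, 2110 → Aug 16, 2111: 365 days.
Aug 16, 2111 → Aug 16, 2112: 366 days (Feb 29, 2112 is in that span).
Aug 16, 2112 → Aug 16, 2113: 365 days.
Aug 16, 2113 → Sep 16, 2113: 31 days (August has 31).
Sep 16, 2113 → Oct 16, 2113: 30 days (September has 30).
Oct 16, 2113 → Nov 16, 2113: 31 days (October has 31).
Nov 16, 2113 → Dec 16, 2113: 30 days (November has 30).
Dec 16, 2113 → Jan 16, 2114: 31 days (December has 31).
Jan 16, 2114 → Jan 26, 2114: 10 days.
Total: 3085 days.

3085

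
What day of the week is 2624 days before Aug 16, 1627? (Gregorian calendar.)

First find the weekday of Aug 16, 1627. Doomsday rule: the anchor day for the 1600s is Tuesday. For year 27: 27÷12 = 2 r 3, and 3÷4 = 0, so 2+3+0 = 5.
Tuesday + 5 ≡ Sunday — that's 1627's doomsday.
In August the doomsday date is Aug 8.
Aug 16 is 8 days after Aug 8; 8 mod 7 = 1, so Sunday + 1 = Monday.
2624 mod 7 = 6, so 2624 days before a Monday is Monday − 6 = Tuesday.

Tuesday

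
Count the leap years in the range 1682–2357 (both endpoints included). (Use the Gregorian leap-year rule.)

163

Multiples of 4 in [1682,2357]: 169.
Of those, multiples of 100: 7 (not leap unless ÷400).
Multiples of 400: 1.
Leap years = 169 − 7 + 1 = 163.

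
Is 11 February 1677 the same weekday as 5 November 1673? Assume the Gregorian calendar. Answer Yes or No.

From Nov 5, 1673 to Feb 11, 1677 is 1194 days.
1194 mod 7 = 4, so they are different weekdays.
(Nov 5, 1673 is a Sunday; Feb 11, 1677 is a Thursday.)

No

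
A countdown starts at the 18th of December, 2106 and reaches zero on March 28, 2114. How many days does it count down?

2657

Dec 18, 2106 → Dec 18, 2107: 365 days.
Dec 18, 2107 → Dec 18, 2108: 366 days (Feb 29, 2108 is in that span).
Dec 18, 2108 → Dec 18, 2109: 365 days.
Dec 18, 2109 → Dec 18, 2110: 365 days.
Dec 18, 2110 → Dec 18, 2111: 365 days.
Dec 18, 2111 → Dec 18, 2112: 366 days (Feb 29, 2112 is in that span).
Dec 18, 2112 → Dec 18, 2113: 365 days.
Dec 18, 2113 → Jan 18, 2114: 31 days (December has 31).
Jan 18, 2114 → Feb 18, 2114: 31 days (January has 31).
Feb 18, 2114 → Mar 18, 2114: 28 days (February has 28).
Mar 18, 2114 → Mar 28, 2114: 10 days.
Total: 2657 days.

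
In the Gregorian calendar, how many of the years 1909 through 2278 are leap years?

Multiples of 4 in [1909,2278]: 92.
Of those, multiples of 100: 3 (not leap unless ÷400).
Multiples of 400: 1.
Leap years = 92 − 3 + 1 = 90.

90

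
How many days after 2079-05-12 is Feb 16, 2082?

May 12, 2079 → May 12, 2080: 366 days (Feb 29, 2080 is in that span).
May 12, 2080 → May 12, 2081: 365 days.
May 12, 2081 → Jun 12, 2081: 31 days (May has 31).
Jun 12, 2081 → Jul 12, 2081: 30 days (June has 30).
Jul 12, 2081 → Aug 12, 2081: 31 days (July has 31).
Aug 12, 2081 → Sep 12, 2081: 31 days (August has 31).
Sep 12, 2081 → Oct 12, 2081: 30 days (September has 30).
Oct 12, 2081 → Nov 12, 2081: 31 days (October has 31).
Nov 12, 2081 → Dec 12, 2081: 30 days (November has 30).
Dec 12, 2081 → Jan 12, 2082: 31 days (December has 31).
Jan 12, 2082 → Feb 12, 2082: 31 days (January has 31).
Feb 12, 2082 → Feb 16, 2082: 4 days.
Total: 1011 days.

1011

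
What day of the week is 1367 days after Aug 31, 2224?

Thursday

First find the weekday of Aug 31, 2224. Doomsday rule: the anchor day for the 2200s is Friday. For year 24: 24÷12 = 2 r 0, and 0÷4 = 0, so 2+0+0 = 2.
Friday + 2 ≡ Sunday — that's 2224's doomsday.
In August the doomsday date is Aug 8.
Aug 31 is 23 days after Aug 8; 23 mod 7 = 2, so Sunday + 2 = Tuesday.
1367 mod 7 = 2, so 1367 days after a Tuesday is Tuesday + 2 = Thursday.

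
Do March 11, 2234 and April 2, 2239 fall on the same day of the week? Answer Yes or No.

From Mar 11, 2234 to Apr 2, 2239 is 1848 days.
1848 mod 7 = 0, so they are the same weekday.
(Mar 11, 2234 is a Tuesday; Apr 2, 2239 is a Tuesday.)

Yes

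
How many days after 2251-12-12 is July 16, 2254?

947

Dec 12, 2251 → Dec 12, 2252: 366 days (Feb 29, 2252 is in that span).
Dec 12, 2252 → Dec 12, 2253: 365 days.
Dec 12, 2253 → Jan 12, 2254: 31 days (December has 31).
Jan 12, 2254 → Feb 12, 2254: 31 days (January has 31).
Feb 12, 2254 → Mar 12, 2254: 28 days (February has 28).
Mar 12, 2254 → Apr 12, 2254: 31 days (March has 31).
Apr 12, 2254 → May 12, 2254: 30 days (April has 30).
May 12, 2254 → Jun 12, 2254: 31 days (May has 31).
Jun 12, 2254 → Jul 12, 2254: 30 days (June has 30).
Jul 12, 2254 → Jul 16, 2254: 4 days.
Total: 947 days.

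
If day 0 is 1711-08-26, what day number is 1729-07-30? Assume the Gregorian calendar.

6548

Aug 26, 1711 → Aug 26, 1712: 366 days (Feb 29, 1712 is in that span).
Aug 26, 1712 → Aug 26, 1713: 365 days.
Aug 26, 1713 → Aug 26, 1714: 365 days.
Aug 26, 1714 → Aug 26, 1715: 365 days.
Aug 26, 1715 → Aug 26, 1716: 366 days (Feb 29, 1716 is in that span).
Aug 26, 1716 → Aug 26, 1717: 365 days.
Aug 26, 1717 → Aug 26, 1718: 365 days.
Aug 26, 1718 → Aug 26, 1719: 365 days.
Aug 26, 1719 → Aug 26, 1720: 366 days (Feb 29, 1720 is in that span).
Aug 26, 1720 → Aug 26, 1721: 365 days.
Aug 26, 1721 → Aug 26, 1722: 365 days.
Aug 26, 1722 → Aug 26, 1723: 365 days.
Aug 26, 1723 → Aug 26, 1724: 366 days (Feb 29, 1724 is in that span).
Aug 26, 1724 → Aug 26, 1725: 365 days.
Aug 26, 1725 → Aug 26, 1726: 365 days.
Aug 26, 1726 → Aug 26, 1727: 365 days.
Aug 26, 1727 → Aug 26, 1728: 366 days (Feb 29, 1728 is in that span).
Aug 26, 1728 → Sep 26, 1728: 31 days (August has 31).
Sep 26, 1728 → Oct 26, 1728: 30 days (September has 30).
Oct 26, 1728 → Nov 26, 1728: 31 days (October has 31).
Nov 26, 1728 → Dec 26, 1728: 30 days (November has 30).
Dec 26, 1728 → Jan 26, 1729: 31 days (December has 31).
Jan 26, 1729 → Feb 26, 1729: 31 days (January has 31).
Feb 26, 1729 → Mar 26, 1729: 28 days (February has 28).
Mar 26, 1729 → Apr 26, 1729: 31 days (March has 31).
Apr 26, 1729 → May 26, 1729: 30 days (April has 30).
May 26, 1729 → Jun 26, 1729: 31 days (May has 31).
Jun 26, 1729 → Jul 26, 1729: 30 days (June has 30).
Jul 26, 1729 → Jul 30, 1729: 4 days.
Total: 6548 days.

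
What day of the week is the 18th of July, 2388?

Monday

Doomsday rule: the anchor day for the 2300s is Wednesday. For year 88: 88÷12 = 7 r 4, and 4÷4 = 1, so 7+4+1 = 12.
Wednesday + 12 ≡ Monday — that's 2388's doomsday.
In July the doomsday date is Jul 11.
Jul 18 is 7 days after Jul 11; 7 mod 7 = 0, so Monday + 0 = Monday.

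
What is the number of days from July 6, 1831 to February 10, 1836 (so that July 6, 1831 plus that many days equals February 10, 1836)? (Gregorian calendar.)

1680

Jul 6, 1831 → Jul 6, 1832: 366 days (Feb 29, 1832 is in that span).
Jul 6, 1832 → Jul 6, 1833: 365 days.
Jul 6, 1833 → Jul 6, 1834: 365 days.
Jul 6, 1834 → Jul 6, 1835: 365 days.
Jul 6, 1835 → Aug 6, 1835: 31 days (July has 31).
Aug 6, 1835 → Sep 6, 1835: 31 days (August has 31).
Sep 6, 1835 → Oct 6, 1835: 30 days (September has 30).
Oct 6, 1835 → Nov 6, 1835: 31 days (October has 31).
Nov 6, 1835 → Dec 6, 1835: 30 days (November has 30).
Dec 6, 1835 → Jan 6, 1836: 31 days (December has 31).
Jan 6, 1836 → Feb 6, 1836: 31 days (January has 31).
Feb 6, 1836 → Feb 10, 1836: 4 days.
Total: 1680 days.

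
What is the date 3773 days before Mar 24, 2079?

−365 (one year) → Mar 24, 2078 (3408 left).
−365 (one year) → Mar 24, 2077 (3043 left).
−365 (one year) → Mar 24, 2076 (2678 left).
−366 (one year; includes Feb 29, 2076) → Mar 24, 2075 (2312 left).
−365 (one year) → Mar 24, 2074 (1947 left).
−365 (one year) → Mar 24, 2073 (1582 left).
−365 (one year) → Mar 24, 2072 (1217 left).
−366 (one year; includes Feb 29, 2072) → Mar 24, 2071 (851 left).
−365 (one year) → Mar 24, 2070 (486 left).
−365 (one year) → Mar 24, 2069 (121 left).
−24 → Feb 28, 2069 (end of Feb, 28 days; 97 left).
−28 → Jan 31, 2069 (end of Jan, 31 days; 69 left).
−31 → Dec 31, 2068 (end of Dec, 31 days; 38 left).
−31 → Nov 30, 2068 (end of Nov, 30 days; 7 left).
−7 → Nov 23, 2068.

November 23, 2068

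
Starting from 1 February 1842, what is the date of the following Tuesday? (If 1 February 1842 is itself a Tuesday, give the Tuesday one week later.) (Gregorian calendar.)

Feb 1, 1842 is a Tuesday.
From Tuesday to the next Tuesday is 7 days.
Feb 1, 1842 + 7 = Feb 8, 1842.

February 8, 1842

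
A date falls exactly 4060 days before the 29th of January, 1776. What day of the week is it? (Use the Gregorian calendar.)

Monday

First find the weekday of Jan 29, 1776. Doomsday rule: the anchor day for the 1700s is Sunday. For year 76: 76÷12 = 6 r 4, and 4÷4 = 1, so 6+4+1 = 11.
Sunday + 11 ≡ Thursday — that's 1776's doomsday.
In January the doomsday date is Jan 4 (1776 is a leap year (divisible by 4)).
Jan 29 is 25 days after Jan 4; 25 mod 7 = 4, so Thursday + 4 = Monday.
4060 mod 7 = 0, so 4060 days before a Monday is Monday − 0 = Monday.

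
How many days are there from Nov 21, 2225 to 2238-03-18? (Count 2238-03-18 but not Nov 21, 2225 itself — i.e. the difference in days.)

4500

Nov 21, 2225 → Nov 21, 2226: 365 days.
Nov 21, 2226 → Nov 21, 2227: 365 days.
Nov 21, 2227 → Nov 21, 2228: 366 days (Feb 29, 2228 is in that span).
Nov 21, 2228 → Nov 21, 2229: 365 days.
Nov 21, 2229 → Nov 21, 2230: 365 days.
Nov 21, 2230 → Nov 21, 2231: 365 days.
Nov 21, 2231 → Nov 21, 2232: 366 days (Feb 29, 2232 is in that span).
Nov 21, 2232 → Nov 21, 2233: 365 days.
Nov 21, 2233 → Nov 21, 2234: 365 days.
Nov 21, 2234 → Nov 21, 2235: 365 days.
Nov 21, 2235 → Nov 21, 2236: 366 days (Feb 29, 2236 is in that span).
Nov 21, 2236 → Nov 21, 2237: 365 days.
Nov 21, 2237 → Dec 21, 2237: 30 days (November has 30).
Dec 21, 2237 → Jan 21, 2238: 31 days (December has 31).
Jan 21, 2238 → Feb 21, 2238: 31 days (January has 31).
Feb 21, 2238 → Mar 18, 2238: 25 days.
Total: 4500 days.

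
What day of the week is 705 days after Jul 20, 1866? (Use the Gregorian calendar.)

First find the weekday of Jul 20, 1866. Doomsday rule: the anchor day for the 1800s is Friday. For year 66: 66÷12 = 5 r 6, and 6÷4 = 1, so 5+6+1 = 12.
Friday + 12 ≡ Wednesday — that's 1866's doomsday.
In July the doomsday date is Jul 11.
Jul 20 is 9 days after Jul 11; 9 mod 7 = 2, so Wednesday + 2 = Friday.
705 mod 7 = 5, so 705 days after a Friday is Friday + 5 = Wednesday.

Wednesday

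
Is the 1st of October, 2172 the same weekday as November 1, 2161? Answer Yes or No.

From Nov 1, 2161 to Oct 1, 2172 is 3987 days.
3987 mod 7 = 4, so they are different weekdays.
(Nov 1, 2161 is a Sunday; Oct 1, 2172 is a Thursday.)

No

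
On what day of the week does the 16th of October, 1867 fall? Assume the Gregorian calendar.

Wednesday

Doomsday rule: the anchor day for the 1800s is Friday. For year 67: 67÷12 = 5 r 7, and 7÷4 = 1, so 5+7+1 = 13.
Friday + 13 ≡ Thursday — that's 1867's doomsday.
In October the doomsday date is Oct 10.
Oct 16 is 6 days after Oct 10; 6 mod 7 = 6, so Thursday + 6 = Wednesday.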